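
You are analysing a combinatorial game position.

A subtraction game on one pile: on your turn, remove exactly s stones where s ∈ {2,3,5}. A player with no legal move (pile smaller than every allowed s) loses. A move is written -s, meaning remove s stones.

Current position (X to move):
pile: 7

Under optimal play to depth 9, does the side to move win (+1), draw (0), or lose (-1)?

[7] X move#1: -2:-1/5*, -3:-1/4, -5:-1/2
[5] O move#2: -2:-1/3, -3:-1/2, -5:+1/0*
[0] end (terminal -1, X#3); searched 7 to 9

value(7, X) = -1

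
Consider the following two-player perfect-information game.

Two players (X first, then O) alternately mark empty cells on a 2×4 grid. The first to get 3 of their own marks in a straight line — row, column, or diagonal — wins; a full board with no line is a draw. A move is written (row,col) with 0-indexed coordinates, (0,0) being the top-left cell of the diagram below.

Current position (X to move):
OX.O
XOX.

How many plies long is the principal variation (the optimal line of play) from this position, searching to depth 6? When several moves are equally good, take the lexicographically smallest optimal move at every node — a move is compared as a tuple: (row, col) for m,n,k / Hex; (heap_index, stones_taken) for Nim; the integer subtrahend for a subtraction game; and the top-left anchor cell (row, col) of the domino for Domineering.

ply 1, X at OX.O/XOX. | (0,2)=+0→OXXO/XOX.*; (1,3)=+0→OX.O/XOXX
ply 2, O at OXXO/XOX. | (1,3)=+0→OXXO/XOXO*
ply 3: OXXO/XOXO is terminal +0 (X); from OX.O/XOX. depth 6

PV length from [OX.O/XOX.]: 2 plies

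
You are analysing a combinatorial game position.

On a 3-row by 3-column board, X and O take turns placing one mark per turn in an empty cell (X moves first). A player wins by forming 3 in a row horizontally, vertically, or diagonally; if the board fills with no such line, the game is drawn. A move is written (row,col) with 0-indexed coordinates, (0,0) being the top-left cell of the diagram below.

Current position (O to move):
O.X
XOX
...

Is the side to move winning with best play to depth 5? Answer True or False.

p1 O@[O.X/XOX/...]: (0,1)[OOX/XOX/...]-1 (2,0)[O.X/XOX/O..]-1 (2,1)[O.X/XOX/.O.]-1 (2,2)[O.X/XOX/..O]+1*
p2 X@[O.X/XOX/..O] terminal -1; root [O.X/XOX/...] d5

O winning at [O.X/XOX/...]: True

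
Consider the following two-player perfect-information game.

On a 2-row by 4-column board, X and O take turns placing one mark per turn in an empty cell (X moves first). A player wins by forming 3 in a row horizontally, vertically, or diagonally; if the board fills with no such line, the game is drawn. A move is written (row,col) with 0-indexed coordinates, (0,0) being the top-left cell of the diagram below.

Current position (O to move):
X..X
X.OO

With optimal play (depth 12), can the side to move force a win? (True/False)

O winning at [X..X/X.OO]: True

[X..X/X.OO] O move#1: (0,1):+0/XO.X/X.OO, (0,2):+0/X.OX/X.OO, (1,1):+1/X..X/XOOO*
[X..X/XOOO] end (terminal -1, X#2); searched X..X/X.OO to 12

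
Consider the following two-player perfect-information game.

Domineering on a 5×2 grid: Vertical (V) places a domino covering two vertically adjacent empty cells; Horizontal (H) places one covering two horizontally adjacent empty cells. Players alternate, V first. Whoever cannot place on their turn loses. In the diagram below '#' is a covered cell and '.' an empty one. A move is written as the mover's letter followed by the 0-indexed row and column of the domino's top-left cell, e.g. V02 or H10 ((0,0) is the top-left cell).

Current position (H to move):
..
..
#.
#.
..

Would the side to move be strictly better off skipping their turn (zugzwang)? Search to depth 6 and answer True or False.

zugzwang(../../#./#./.., H) = False

p1 H@[../../#./#./..]: H00[##/../#./#./..]+1* H10[../##/#./#./..]+1 H40[../../#./#./##]-1
p2 V@[##/../#./#./..]: V11[##/.#/##/#./..]-1* V21[##/../##/##/..]-1 V31[##/../#./##/.#]-1
p3 H@[##/.#/##/#./..]: H40[##/.#/##/#./##]+1*
p4 V@[##/.#/##/#./##] terminal -1; root [../../#./#./..] d6
suppose H passes — search the same position with V to move:
pass> p1 V@[../../#./#./..]: V00[#./#./#./#./..]+1* V01[.#/.#/#./#./..]+1 V11[../.#/##/#./..]+1 V21[../../##/##/..]-1 V31[../../#./##/.#]-1
pass> p2 H@[#./#./#./#./..]: H40[#./#./#./#./##]-1*
pass> p3 V@[#./#./#./#./##]: V01[##/##/#./#./##]+1* V11[#./##/##/#./##]+1 V21[#./#./##/##/##]+1
pass> p4 H@[##/##/#./#./##] terminal -1; root [../../#./#./..] d6
for H: play +1, pass -1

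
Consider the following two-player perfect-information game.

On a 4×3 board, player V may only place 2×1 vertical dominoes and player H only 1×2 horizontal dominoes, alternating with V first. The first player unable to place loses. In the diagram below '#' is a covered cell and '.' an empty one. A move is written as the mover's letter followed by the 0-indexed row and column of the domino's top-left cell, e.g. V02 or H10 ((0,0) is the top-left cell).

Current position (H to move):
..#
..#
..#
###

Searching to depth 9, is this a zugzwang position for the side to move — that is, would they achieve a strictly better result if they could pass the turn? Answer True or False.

ply 1, H at ..#/..#/..#/### | H00=-1→###/..#/..#/###; H10=+1→..#/###/..#/###*; H20=-1→..#/..#/###/###
ply 2: ..#/###/..#/### is terminal -1 (V); from ..#/..#/..#/### depth 9
pass branch (V moves first from the same position):
  | ply 1, V at ..#/..#/..#/### | V00=+1→#.#/#.#/..#/###*; V01=+1→.##/.##/..#/###; V10=+1→..#/#.#/#.#/###; V11=+1→..#/.##/.##/###
  | ply 2, H at #.#/#.#/..#/### | H20=-1→#.#/#.#/###/###*
  | ply 3, V at #.#/#.#/###/### | V01=+1→###/###/###/###*
  | ply 4: ###/###/###/### is terminal -1 (H); from ..#/..#/..#/### depth 9
H moving scores +1; H passing scores -1

zugzwang(..#/..#/..#/###, H) = False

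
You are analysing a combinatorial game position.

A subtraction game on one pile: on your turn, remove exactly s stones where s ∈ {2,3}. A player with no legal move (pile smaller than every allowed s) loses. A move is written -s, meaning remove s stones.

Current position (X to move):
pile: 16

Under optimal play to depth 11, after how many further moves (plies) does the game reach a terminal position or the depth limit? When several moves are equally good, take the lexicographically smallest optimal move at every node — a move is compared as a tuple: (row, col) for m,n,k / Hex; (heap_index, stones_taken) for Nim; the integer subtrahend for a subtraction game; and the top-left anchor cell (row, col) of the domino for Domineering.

PV length from [16]: 6 plies

p1 X@[16]: -2[14]-1* -3[13]-1
p2 O@[14]: -2[12]-1 -3[11]+1*
p3 X@[11]: -2[9]-1* -3[8]-1
p4 O@[9]: -2[7]-1 -3[6]+1*
p5 X@[6]: -2[4]-1* -3[3]-1
p6 O@[4]: -2[2]-1 -3[1]+1*
p7 X@[1] terminal -1; root [16] d11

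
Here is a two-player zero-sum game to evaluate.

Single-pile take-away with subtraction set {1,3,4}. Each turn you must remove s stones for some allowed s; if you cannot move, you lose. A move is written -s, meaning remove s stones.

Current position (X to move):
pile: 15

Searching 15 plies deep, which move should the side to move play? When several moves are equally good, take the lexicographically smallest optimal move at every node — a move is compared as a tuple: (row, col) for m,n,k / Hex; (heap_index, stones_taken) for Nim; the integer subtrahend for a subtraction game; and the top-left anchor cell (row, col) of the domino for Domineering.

X's best at [15]: -1

[15] X move#1: -1:+1/14*, -3:-1/12, -4:-1/11
[14] O move#2: -1:-1/13*, -3:-1/11, -4:-1/10
[13] X move#3: -1:-1/12, -3:-1/10, -4:+1/9*
[9] O move#4: -1:-1/8*, -3:-1/6, -4:-1/5
[8] X move#5: -1:+1/7*, -3:-1/5, -4:-1/4
[7] O move#6: -1:-1/6*, -3:-1/4, -4:-1/3
[6] X move#7: -1:-1/5, -3:-1/3, -4:+1/2*
[2] O move#8: -1:-1/1*
[1] X move#9: -1:+1/0*
[0] end (terminal -1, O#10); searched 15 to 15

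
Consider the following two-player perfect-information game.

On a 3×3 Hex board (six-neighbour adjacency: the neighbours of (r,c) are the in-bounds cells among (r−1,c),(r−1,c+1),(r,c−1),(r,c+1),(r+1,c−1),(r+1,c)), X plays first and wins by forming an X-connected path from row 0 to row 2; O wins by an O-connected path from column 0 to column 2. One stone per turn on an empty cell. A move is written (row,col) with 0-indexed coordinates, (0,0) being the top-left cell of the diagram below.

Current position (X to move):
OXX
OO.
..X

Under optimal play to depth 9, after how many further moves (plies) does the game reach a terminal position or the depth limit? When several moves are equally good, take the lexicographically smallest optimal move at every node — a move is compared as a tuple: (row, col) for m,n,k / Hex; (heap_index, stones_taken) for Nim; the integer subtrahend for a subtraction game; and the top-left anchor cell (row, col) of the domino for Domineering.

[OXX/OO./..X] X move#1: (1,2):+1/OXX/OOX/..X*, (2,0):-1/OXX/OO./X.X, (2,1):-1/OXX/OO./.XX
[OXX/OOX/..X] end (terminal -1, O#2); searched OXX/OO./..X to 9

PV length from [OXX/OO./..X]: 1 ply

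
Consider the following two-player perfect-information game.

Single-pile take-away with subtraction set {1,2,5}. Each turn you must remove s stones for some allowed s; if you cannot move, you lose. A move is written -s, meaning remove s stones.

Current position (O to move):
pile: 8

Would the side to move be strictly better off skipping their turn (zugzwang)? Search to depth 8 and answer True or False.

[8] O move#1: -1:-1/7, -2:+1/6*, -5:+1/3
[6] X move#2: -1:-1/5*, -2:-1/4, -5:-1/1
[5] O move#3: -1:-1/4, -2:+1/3*, -5:+1/0
[3] X move#4: -1:-1/2*, -2:-1/1
[2] O move#5: -1:-1/1, -2:+1/0*
[0] end (terminal -1, X#6); searched 8 to 8
suppose O passes — search the same position with X to move:
pass> [8] X move#1: -1:-1/7, -2:+1/6*, -5:+1/3
pass> [6] O move#2: -1:-1/5*, -2:-1/4, -5:-1/1
pass> [5] X move#3: -1:-1/4, -2:+1/3*, -5:+1/0
pass> [3] O move#4: -1:-1/2*, -2:-1/1
pass> [2] X move#5: -1:-1/1, -2:+1/0*
pass> [0] end (terminal -1, O#6); searched 8 to 8
for O: play +1, pass -1

zugzwang(8, O) = False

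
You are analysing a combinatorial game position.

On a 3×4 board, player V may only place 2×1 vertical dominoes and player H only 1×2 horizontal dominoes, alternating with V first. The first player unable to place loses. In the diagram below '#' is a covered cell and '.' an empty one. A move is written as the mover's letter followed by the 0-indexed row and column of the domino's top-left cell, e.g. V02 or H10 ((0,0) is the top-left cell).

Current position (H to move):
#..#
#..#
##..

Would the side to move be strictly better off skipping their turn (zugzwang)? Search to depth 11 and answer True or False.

zugzwang(#..#/#..#/##.., H) = False

p1 H@[#..#/#..#/##..]: H01[####/#..#/##..]-1 H11[#..#/####/##..]+1* H22[#..#/#..#/####]-1
p2 V@[#..#/####/##..] terminal -1; root [#..#/#..#/##..] d11
suppose H passes — search the same position with V to move:
pass> p1 V@[#..#/#..#/##..]: V01[##.#/##.#/##..]+1* V02[#.##/#.##/##..]+1 V12[#..#/#.##/###.]-1
pass> p2 H@[##.#/##.#/##..]: H22[##.#/##.#/####]-1*
pass> p3 V@[##.#/##.#/####]: V02[####/####/####]+1*
pass> p4 H@[####/####/####] terminal -1; root [#..#/#..#/##..] d11
for H: play +1, pass -1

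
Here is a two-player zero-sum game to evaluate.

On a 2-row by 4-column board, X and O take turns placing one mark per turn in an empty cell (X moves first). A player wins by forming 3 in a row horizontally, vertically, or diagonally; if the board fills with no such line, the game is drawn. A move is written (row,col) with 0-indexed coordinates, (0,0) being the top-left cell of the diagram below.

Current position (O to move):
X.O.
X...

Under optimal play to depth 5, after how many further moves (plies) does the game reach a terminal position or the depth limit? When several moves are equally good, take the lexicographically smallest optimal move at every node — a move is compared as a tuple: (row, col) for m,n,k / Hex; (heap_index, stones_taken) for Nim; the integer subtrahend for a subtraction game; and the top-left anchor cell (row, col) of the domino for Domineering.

PV length from [X.O./X...]: 5 plies

[X.O./X...] O move#1: (0,1):+0/XOO./X...*, (0,3):+0/X.OO/X..., (1,1):+0/X.O./XO.., (1,2):+0/X.O./X.O., (1,3):+0/X.O./X..O
[XOO./X...] X move#2: (0,3):+0/XOOX/X...*, (1,1):-1/XOO./XX.., (1,2):-1/XOO./X.X., (1,3):-1/XOO./X..X
[XOOX/X...] O move#3: (1,1):+0/XOOX/XO..*, (1,2):+0/XOOX/X.O., (1,3):+0/XOOX/X..O
[XOOX/XO..] X move#4: (1,2):+0/XOOX/XOX.*, (1,3):+0/XOOX/XO.X
[XOOX/XOX.] O move#5: (1,3):+0/XOOX/XOXO*
[XOOX/XOXO] end (terminal +0, X#6); searched X.O./X... to 5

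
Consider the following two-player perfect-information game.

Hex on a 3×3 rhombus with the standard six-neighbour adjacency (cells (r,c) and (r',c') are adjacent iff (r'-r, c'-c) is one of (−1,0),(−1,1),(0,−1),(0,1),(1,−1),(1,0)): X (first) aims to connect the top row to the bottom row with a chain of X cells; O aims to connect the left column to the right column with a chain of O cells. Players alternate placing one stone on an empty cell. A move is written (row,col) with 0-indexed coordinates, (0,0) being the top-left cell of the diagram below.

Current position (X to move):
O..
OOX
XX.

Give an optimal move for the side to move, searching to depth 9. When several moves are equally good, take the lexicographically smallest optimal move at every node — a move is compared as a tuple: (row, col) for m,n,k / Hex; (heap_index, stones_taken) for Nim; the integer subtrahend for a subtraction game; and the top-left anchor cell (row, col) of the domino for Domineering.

X's best at [O../OOX/XX.]: (0,2)

[O../OOX/XX.] X move#1: (0,1):-1/OX./OOX/XX., (0,2):+1/O.X/OOX/XX.*, (2,2):-1/O../OOX/XXX
[O.X/OOX/XX.] end (terminal -1, O#2); searched O../OOX/XX. to 9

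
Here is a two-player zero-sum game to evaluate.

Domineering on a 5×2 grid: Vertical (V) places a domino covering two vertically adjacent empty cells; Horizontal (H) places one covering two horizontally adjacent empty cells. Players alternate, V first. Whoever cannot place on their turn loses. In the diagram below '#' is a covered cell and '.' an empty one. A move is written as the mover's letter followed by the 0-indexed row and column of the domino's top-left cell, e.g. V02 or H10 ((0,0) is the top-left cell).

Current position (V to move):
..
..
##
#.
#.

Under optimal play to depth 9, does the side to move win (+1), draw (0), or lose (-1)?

ply 1, V at ../../##/#./#. | V00=+1→#./#./##/#./#.*; V01=+1→.#/.#/##/#./#.; V31=-1→../../##/##/##
ply 2: #./#./##/#./#. is terminal -1 (H); from ../../##/#./#. depth 9

value(../../##/#./#., V) = +1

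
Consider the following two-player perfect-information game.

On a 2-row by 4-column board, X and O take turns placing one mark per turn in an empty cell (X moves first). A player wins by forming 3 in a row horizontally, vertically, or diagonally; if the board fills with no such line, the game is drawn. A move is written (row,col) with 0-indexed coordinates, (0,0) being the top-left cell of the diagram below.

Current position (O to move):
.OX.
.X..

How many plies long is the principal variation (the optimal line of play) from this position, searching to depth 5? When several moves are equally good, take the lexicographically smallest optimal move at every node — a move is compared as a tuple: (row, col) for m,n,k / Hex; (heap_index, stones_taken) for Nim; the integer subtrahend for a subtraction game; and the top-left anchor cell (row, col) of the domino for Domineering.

PV length from [.OX./.X..]: 5 plies

[.OX./.X..] O move#1: (0,0):-1/OOX./.X.., (0,3):-1/.OXO/.X.., (1,0):+0/.OX./OX..*, (1,2):+0/.OX./.XO., (1,3):+0/.OX./.X.O
[.OX./OX..] X move#2: (0,0):+0/XOX./OX..*, (0,3):+0/.OXX/OX.., (1,2):+0/.OX./OXX., (1,3):+0/.OX./OX.X
[XOX./OX..] O move#3: (0,3):+0/XOXO/OX..*, (1,2):+0/XOX./OXO., (1,3):+0/XOX./OX.O
[XOXO/OX..] X move#4: (1,2):+0/XOXO/OXX.*, (1,3):+0/XOXO/OX.X
[XOXO/OXX.] O move#5: (1,3):+0/XOXO/OXXO*
[XOXO/OXXO] end (terminal +0, X#6); searched .OX./.X.. to 5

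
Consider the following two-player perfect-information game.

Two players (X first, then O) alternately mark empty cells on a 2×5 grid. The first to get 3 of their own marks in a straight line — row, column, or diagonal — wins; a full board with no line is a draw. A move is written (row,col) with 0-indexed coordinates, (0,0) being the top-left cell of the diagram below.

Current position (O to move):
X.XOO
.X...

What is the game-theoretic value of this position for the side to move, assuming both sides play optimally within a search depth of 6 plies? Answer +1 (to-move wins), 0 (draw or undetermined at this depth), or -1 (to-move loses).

[X.XOO/.X...] O move#1: (0,1):-1/XOXOO/.X...*, (1,0):-1/X.XOO/OX..., (1,2):-1/X.XOO/.XO.., (1,3):-1/X.XOO/.X.O., (1,4):-1/X.XOO/.X..O
[XOXOO/.X...] X move#2: (1,0):+0/XOXOO/XX..., (1,2):+1/XOXOO/.XX..*, (1,3):+0/XOXOO/.X.X., (1,4):+0/XOXOO/.X..X
[XOXOO/.XX..] O move#3: (1,0):-1/XOXOO/OXX..*, (1,3):-1/XOXOO/.XXO., (1,4):-1/XOXOO/.XX.O
[XOXOO/OXX..] X move#4: (1,3):+1/XOXOO/OXXX.*, (1,4):+0/XOXOO/OXX.X
[XOXOO/OXXX.] end (terminal -1, O#5); searched X.XOO/.X... to 6

value(X.XOO/.X..., O) = -1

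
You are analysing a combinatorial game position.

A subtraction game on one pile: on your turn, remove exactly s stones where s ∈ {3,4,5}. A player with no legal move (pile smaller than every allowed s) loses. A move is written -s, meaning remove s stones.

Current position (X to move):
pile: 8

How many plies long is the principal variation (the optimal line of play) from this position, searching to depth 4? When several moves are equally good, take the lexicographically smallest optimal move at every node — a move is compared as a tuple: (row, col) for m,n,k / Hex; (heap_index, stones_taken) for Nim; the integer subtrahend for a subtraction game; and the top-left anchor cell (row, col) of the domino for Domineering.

PV length from [8]: 2 plies

p1 X@[8]: -3[5]-1* -4[4]-1 -5[3]-1
p2 O@[5]: -3[2]+1* -4[1]+1 -5[0]+1
p3 X@[2] terminal -1; root [8] d4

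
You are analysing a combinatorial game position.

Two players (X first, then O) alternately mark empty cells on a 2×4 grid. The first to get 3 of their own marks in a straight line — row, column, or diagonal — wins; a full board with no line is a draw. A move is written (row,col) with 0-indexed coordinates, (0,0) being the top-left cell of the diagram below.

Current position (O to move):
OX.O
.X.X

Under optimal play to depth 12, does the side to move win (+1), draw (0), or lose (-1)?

[OX.O/.X.X] O move#1: (0,2):-1/OXOO/.X.X, (1,0):-1/OX.O/OX.X, (1,2):+0/OX.O/.XOX*
[OX.O/.XOX] X move#2: (0,2):+0/OXXO/.XOX*, (1,0):+0/OX.O/XXOX
[OXXO/.XOX] O move#3: (1,0):+0/OXXO/OXOX*
[OXXO/OXOX] end (terminal +0, X#4); searched OX.O/.X.X to 12

value(OX.O/.X.X, O) = 0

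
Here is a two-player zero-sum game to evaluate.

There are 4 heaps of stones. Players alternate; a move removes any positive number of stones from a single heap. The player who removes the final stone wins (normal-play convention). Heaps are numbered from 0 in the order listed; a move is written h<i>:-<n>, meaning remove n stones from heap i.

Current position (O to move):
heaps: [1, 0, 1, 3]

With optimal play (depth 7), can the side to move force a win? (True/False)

O winning at [(1,0,1,3)]: True

ply 1, O at (1,0,1,3) | h0:-1=-1→(0,0,1,3); h2:-1=-1→(1,0,0,3); h3:-1=-1→(1,0,1,2); h3:-2=-1→(1,0,1,1); h3:-3=+1→(1,0,1,0)*
ply 2, X at (1,0,1,0) | h0:-1=-1→(0,0,1,0)*; h2:-1=-1→(1,0,0,0)
ply 3, O at (0,0,1,0) | h2:-1=+1→(0,0,0,0)*
ply 4: (0,0,0,0) is terminal -1 (X); from (1,0,1,3) depth 7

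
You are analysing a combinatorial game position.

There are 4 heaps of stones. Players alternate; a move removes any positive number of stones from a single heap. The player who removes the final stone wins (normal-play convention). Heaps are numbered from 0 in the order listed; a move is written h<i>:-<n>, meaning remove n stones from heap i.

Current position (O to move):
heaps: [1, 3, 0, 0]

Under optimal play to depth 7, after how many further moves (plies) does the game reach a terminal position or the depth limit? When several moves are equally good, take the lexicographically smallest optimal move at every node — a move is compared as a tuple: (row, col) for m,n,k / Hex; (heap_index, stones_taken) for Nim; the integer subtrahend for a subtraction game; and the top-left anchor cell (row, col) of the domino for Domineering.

ply 1, O at (1,3,0,0) | h0:-1=-1→(0,3,0,0); h1:-1=-1→(1,2,0,0); h1:-2=+1→(1,1,0,0)*; h1:-3=-1→(1,0,0,0)
ply 2, X at (1,1,0,0) | h0:-1=-1→(0,1,0,0)*; h1:-1=-1→(1,0,0,0)
ply 3, O at (0,1,0,0) | h1:-1=+1→(0,0,0,0)*
ply 4: (0,0,0,0) is terminal -1 (X); from (1,3,0,0) depth 7

PV length from [(1,3,0,0)]: 3 plies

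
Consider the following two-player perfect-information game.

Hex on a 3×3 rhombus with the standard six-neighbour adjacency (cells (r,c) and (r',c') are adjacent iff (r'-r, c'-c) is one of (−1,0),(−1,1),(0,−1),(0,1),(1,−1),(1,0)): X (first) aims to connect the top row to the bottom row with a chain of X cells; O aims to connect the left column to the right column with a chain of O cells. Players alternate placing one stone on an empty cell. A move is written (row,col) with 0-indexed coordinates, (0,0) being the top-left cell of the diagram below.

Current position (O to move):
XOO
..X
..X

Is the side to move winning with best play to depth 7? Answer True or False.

O winning at [XOO/..X/..X]: True

[XOO/..X/..X] O move#1: (1,0):+1/XOO/O.X/..X*, (1,1):+1/XOO/.OX/..X, (2,0):+1/XOO/..X/O.X, (2,1):-1/XOO/..X/.OX
[XOO/O.X/..X] end (terminal -1, X#2); searched XOO/..X/..X to 7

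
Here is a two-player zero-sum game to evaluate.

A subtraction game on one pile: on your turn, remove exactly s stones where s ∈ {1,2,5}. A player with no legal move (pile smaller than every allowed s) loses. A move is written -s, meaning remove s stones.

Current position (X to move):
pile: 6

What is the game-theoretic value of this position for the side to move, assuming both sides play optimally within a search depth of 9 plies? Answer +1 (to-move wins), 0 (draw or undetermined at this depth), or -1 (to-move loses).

ply 1, X at 6 | -1=-1→5*; -2=-1→4; -5=-1→1
ply 2, O at 5 | -1=-1→4; -2=+1→3*; -5=+1→0
ply 3, X at 3 | -1=-1→2*; -2=-1→1
ply 4, O at 2 | -1=-1→1; -2=+1→0*
ply 5: 0 is terminal -1 (X); from 6 depth 9

value(6, X) = -1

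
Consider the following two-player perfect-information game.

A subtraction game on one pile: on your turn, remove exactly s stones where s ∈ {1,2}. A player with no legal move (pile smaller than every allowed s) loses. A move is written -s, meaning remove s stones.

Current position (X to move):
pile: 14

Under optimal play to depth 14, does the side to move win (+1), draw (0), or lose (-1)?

p1 X@[14]: -1[13]-1 -2[12]+1*
p2 O@[12]: -1[11]-1* -2[10]-1
p3 X@[11]: -1[10]-1 -2[9]+1*
p4 O@[9]: -1[8]-1* -2[7]-1
p5 X@[8]: -1[7]-1 -2[6]+1*
p6 O@[6]: -1[5]-1* -2[4]-1
p7 X@[5]: -1[4]-1 -2[3]+1*
p8 O@[3]: -1[2]-1* -2[1]-1
p9 X@[2]: -1[1]-1 -2[0]+1*
p10 O@[0] terminal -1; root [14] d14

value(14, X) = +1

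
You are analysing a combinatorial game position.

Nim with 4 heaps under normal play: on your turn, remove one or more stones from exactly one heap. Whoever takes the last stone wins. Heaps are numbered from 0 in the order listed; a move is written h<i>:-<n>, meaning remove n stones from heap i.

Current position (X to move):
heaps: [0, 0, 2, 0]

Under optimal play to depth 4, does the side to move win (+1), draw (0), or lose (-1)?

p1 X@[(0,0,2,0)]: h2:-1[(0,0,1,0)]-1 h2:-2[(0,0,0,0)]+1*
p2 O@[(0,0,0,0)] terminal -1; root [(0,0,2,0)] d4

value((0,0,2,0), X) = +1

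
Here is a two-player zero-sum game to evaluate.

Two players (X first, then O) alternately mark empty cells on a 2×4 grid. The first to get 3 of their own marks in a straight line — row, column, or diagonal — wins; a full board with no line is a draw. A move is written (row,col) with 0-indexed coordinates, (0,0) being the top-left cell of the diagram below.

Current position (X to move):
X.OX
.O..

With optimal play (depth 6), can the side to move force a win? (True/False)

X winning at [X.OX/.O..]: False

[X.OX/.O..] X move#1: (0,1):-1/XXOX/.O.., (1,0):+0/X.OX/XO..*, (1,2):+0/X.OX/.OX., (1,3):+0/X.OX/.O.X
[X.OX/XO..] O move#2: (0,1):+0/XOOX/XO..*, (1,2):+0/X.OX/XOO., (1,3):+0/X.OX/XO.O
[XOOX/XO..] X move#3: (1,2):+0/XOOX/XOX.*, (1,3):+0/XOOX/XO.X
[XOOX/XOX.] O move#4: (1,3):+0/XOOX/XOXO*
[XOOX/XOXO] end (terminal +0, X#5); searched X.OX/.O.. to 6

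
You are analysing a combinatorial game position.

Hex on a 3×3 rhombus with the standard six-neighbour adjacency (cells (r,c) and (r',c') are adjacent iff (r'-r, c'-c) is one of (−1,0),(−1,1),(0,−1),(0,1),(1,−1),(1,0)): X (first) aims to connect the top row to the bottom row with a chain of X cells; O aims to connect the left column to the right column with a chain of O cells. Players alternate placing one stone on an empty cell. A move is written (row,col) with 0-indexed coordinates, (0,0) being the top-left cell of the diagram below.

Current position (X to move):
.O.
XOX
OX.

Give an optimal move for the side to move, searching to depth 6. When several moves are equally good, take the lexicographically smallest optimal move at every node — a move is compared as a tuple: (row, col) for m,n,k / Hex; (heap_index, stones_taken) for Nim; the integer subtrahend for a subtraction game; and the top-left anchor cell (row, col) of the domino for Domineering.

ply 1, X at .O./XOX/OX. | (0,0)=-1→XO./XOX/OX.; (0,2)=+1→.OX/XOX/OX.*; (2,2)=-1→.O./XOX/OXX
ply 2: .OX/XOX/OX. is terminal -1 (O); from .O./XOX/OX. depth 6

X's best at [.O./XOX/OX.]: (0,2)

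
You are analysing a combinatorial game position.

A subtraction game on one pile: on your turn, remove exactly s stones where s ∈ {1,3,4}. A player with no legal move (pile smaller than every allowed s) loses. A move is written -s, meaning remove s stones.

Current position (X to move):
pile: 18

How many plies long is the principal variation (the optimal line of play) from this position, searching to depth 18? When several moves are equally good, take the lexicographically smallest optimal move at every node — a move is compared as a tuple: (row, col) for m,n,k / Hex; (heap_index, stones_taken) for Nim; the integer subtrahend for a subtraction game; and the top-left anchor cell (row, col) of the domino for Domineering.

[18] X move#1: -1:-1/17, -3:-1/15, -4:+1/14*
[14] O move#2: -1:-1/13*, -3:-1/11, -4:-1/10
[13] X move#3: -1:-1/12, -3:-1/10, -4:+1/9*
[9] O move#4: -1:-1/8*, -3:-1/6, -4:-1/5
[8] X move#5: -1:+1/7*, -3:-1/5, -4:-1/4
[7] O move#6: -1:-1/6*, -3:-1/4, -4:-1/3
[6] X move#7: -1:-1/5, -3:-1/3, -4:+1/2*
[2] O move#8: -1:-1/1*
[1] X move#9: -1:+1/0*
[0] end (terminal -1, O#10); searched 18 to 18

PV length from [18]: 9 plies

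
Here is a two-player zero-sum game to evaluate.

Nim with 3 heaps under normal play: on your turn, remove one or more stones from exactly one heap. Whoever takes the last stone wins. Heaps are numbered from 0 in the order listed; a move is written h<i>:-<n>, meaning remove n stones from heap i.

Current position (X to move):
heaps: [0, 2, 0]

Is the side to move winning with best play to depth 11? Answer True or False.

ply 1, X at (0,2,0) | h1:-1=-1→(0,1,0); h1:-2=+1→(0,0,0)*
ply 2: (0,0,0) is terminal -1 (O); from (0,2,0) depth 11

X winning at [(0,2,0)]: True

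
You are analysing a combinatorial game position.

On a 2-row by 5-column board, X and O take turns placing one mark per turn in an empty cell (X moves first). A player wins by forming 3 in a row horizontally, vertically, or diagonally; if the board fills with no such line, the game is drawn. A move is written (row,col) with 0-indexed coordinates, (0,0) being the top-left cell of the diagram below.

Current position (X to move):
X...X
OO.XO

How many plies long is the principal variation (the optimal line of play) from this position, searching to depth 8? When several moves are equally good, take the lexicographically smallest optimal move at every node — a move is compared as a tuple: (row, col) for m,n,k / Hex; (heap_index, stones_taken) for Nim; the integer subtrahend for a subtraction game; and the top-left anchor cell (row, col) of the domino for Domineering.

ply 1, X at X...X/OO.XO | (0,1)=-1→XX..X/OO.XO; (0,2)=-1→X.X.X/OO.XO; (0,3)=-1→X..XX/OO.XO; (1,2)=+0→X...X/OOXXO*
ply 2, O at X...X/OOXXO | (0,1)=+0→XO..X/OOXXO*; (0,2)=+0→X.O.X/OOXXO; (0,3)=+0→X..OX/OOXXO
ply 3, X at XO..X/OOXXO | (0,2)=+0→XOX.X/OOXXO*; (0,3)=+0→XO.XX/OOXXO
ply 4, O at XOX.X/OOXXO | (0,3)=+0→XOXOX/OOXXO*
ply 5: XOXOX/OOXXO is terminal +0 (X); from X...X/OO.XO depth 8

PV length from [X...X/OO.XO]: 4 plies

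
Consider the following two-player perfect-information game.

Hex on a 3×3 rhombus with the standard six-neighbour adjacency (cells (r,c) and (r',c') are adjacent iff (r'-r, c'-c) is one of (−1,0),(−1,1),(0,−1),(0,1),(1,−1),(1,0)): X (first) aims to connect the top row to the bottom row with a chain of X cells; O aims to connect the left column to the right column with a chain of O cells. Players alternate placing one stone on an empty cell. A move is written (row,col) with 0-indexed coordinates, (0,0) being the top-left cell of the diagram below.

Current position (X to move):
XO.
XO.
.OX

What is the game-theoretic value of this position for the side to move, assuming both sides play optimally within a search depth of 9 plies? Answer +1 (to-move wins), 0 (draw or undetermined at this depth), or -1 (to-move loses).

[XO./XO./.OX] X move#1: (0,2):+1/XOX/XO./.OX*, (1,2):+1/XO./XOX/.OX, (2,0):+1/XO./XO./XOX
[XOX/XO./.OX] O move#2: (1,2):-1/XOX/XOO/.OX*, (2,0):-1/XOX/XO./OOX
[XOX/XOO/.OX] X move#3: (2,0):+1/XOX/XOO/XOX*
[XOX/XOO/XOX] end (terminal -1, O#4); searched XO./XO./.OX to 9

value(XO./XO./.OX, X) = +1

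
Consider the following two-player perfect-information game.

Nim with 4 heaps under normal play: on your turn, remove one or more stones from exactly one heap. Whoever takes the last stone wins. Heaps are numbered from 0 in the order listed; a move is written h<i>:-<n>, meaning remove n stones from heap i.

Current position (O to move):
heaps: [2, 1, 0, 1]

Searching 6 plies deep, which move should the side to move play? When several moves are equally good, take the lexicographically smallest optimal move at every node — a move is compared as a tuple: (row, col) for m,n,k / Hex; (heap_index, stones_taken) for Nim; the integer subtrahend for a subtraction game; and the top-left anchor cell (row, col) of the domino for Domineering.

O's best at [(2,1,0,1)]: h0:-2

[(2,1,0,1)] O move#1: h0:-1:-1/(1,1,0,1), h0:-2:+1/(0,1,0,1)*, h1:-1:-1/(2,0,0,1), h3:-1:-1/(2,1,0,0)
[(0,1,0,1)] X move#2: h1:-1:-1/(0,0,0,1)*, h3:-1:-1/(0,1,0,0)
[(0,0,0,1)] O move#3: h3:-1:+1/(0,0,0,0)*
[(0,0,0,0)] end (terminal -1, X#4); searched (2,1,0,1) to 6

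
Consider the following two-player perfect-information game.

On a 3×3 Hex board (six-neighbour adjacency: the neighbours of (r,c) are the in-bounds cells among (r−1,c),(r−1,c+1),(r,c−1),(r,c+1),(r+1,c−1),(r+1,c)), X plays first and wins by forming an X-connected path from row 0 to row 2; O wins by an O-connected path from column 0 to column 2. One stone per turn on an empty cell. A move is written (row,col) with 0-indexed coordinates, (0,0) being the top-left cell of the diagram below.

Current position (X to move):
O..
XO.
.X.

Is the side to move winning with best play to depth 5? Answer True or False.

X winning at [O../XO./.X.]: False

p1 X@[O../XO./.X.]: (0,1)[OX./XO./.X.]-1* (0,2)[O.X/XO./.X.]-1 (1,2)[O../XOX/.X.]-1 (2,0)[O../XO./XX.]-1 (2,2)[O../XO./.XX]-1
p2 O@[OX./XO./.X.]: (0,2)[OXO/XO./.X.]-1 (1,2)[OX./XOO/.X.]-1 (2,0)[OX./XO./OX.]+1* (2,2)[OX./XO./.XO]-1
p3 X@[OX./XO./OX.]: (0,2)[OXX/XO./OX.]-1* (1,2)[OX./XOX/OX.]-1 (2,2)[OX./XO./OXX]-1
p4 O@[OXX/XO./OX.]: (1,2)[OXX/XOO/OX.]+1* (2,2)[OXX/XO./OXO]-1
p5 X@[OXX/XOO/OX.] terminal -1; root [O../XO./.X.] d5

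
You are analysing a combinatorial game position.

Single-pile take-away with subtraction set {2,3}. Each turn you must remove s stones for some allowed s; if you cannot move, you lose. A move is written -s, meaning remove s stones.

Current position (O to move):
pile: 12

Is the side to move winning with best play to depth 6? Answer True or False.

ply 1, O at 12 | -2=+1→10*; -3=-1→9
ply 2, X at 10 | -2=-1→8*; -3=-1→7
ply 3, O at 8 | -2=+1→6*; -3=+1→5
ply 4, X at 6 | -2=-1→4*; -3=-1→3
ply 5, O at 4 | -2=-1→2; -3=+1→1*
ply 6: 1 is terminal -1 (X); from 12 depth 6

O winning at [12]: True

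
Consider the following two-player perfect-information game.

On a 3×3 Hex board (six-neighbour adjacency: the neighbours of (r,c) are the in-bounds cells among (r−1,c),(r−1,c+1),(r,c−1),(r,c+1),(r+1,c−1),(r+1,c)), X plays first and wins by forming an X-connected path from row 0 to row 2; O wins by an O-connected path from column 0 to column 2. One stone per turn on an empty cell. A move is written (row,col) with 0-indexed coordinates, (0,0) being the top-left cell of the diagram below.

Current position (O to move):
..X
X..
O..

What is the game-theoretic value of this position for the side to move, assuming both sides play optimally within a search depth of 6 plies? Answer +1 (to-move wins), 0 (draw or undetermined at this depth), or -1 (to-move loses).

[..X/X../O..] O move#1: (0,0):-1/O.X/X../O.., (0,1):-1/.OX/X../O.., (1,1):-1/..X/XO./O.., (1,2):+1/..X/X.O/O..*, (2,1):+1/..X/X../OO., (2,2):-1/..X/X../O.O
[..X/X.O/O..] X move#2: (0,0):-1/X.X/X.O/O..*, (0,1):-1/.XX/X.O/O.., (1,1):-1/..X/XXO/O.., (2,1):-1/..X/X.O/OX., (2,2):-1/..X/X.O/O.X
[X.X/X.O/O..] O move#3: (0,1):+1/XOX/X.O/O..*, (1,1):+1/X.X/XOO/O.., (2,1):+1/X.X/X.O/OO., (2,2):+1/X.X/X.O/O.O
[XOX/X.O/O..] X move#4: (1,1):-1/XOX/XXO/O..*, (2,1):-1/XOX/X.O/OX., (2,2):-1/XOX/X.O/O.X
[XOX/XXO/O..] O move#5: (2,1):+1/XOX/XXO/OO.*, (2,2):-1/XOX/XXO/O.O
[XOX/XXO/OO.] end (terminal -1, X#6); searched ..X/X../O.. to 6

value(..X/X../O.., O) = +1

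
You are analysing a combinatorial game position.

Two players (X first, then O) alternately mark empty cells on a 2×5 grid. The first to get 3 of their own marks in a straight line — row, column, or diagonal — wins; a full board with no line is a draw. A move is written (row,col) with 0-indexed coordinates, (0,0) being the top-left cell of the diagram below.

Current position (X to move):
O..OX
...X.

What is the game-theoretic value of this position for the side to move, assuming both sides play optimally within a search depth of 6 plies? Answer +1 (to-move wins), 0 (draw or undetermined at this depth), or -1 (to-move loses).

value(O..OX/...X., X) = +1

[O..OX/...X.] X move#1: (0,1):+0/OX.OX/...X., (0,2):+0/O.XOX/...X., (1,0):+0/O..OX/X..X., (1,1):+0/O..OX/.X.X., (1,2):+1/O..OX/..XX.*, (1,4):+0/O..OX/...XX
[O..OX/..XX.] O move#2: (0,1):-1/OO.OX/..XX.*, (0,2):-1/O.OOX/..XX., (1,0):-1/O..OX/O.XX., (1,1):-1/O..OX/.OXX., (1,4):-1/O..OX/..XXO
[OO.OX/..XX.] X move#3: (0,2):+1/OOXOX/..XX.*, (1,0):-1/OO.OX/X.XX., (1,1):+1/OO.OX/.XXX., (1,4):+1/OO.OX/..XXX
[OOXOX/..XX.] O move#4: (1,0):-1/OOXOX/O.XX.*, (1,1):-1/OOXOX/.OXX., (1,4):-1/OOXOX/..XXO
[OOXOX/O.XX.] X move#5: (1,1):+1/OOXOX/OXXX.*, (1,4):+1/OOXOX/O.XXX
[OOXOX/OXXX.] end (terminal -1, O#6); searched O..OX/...X. to 6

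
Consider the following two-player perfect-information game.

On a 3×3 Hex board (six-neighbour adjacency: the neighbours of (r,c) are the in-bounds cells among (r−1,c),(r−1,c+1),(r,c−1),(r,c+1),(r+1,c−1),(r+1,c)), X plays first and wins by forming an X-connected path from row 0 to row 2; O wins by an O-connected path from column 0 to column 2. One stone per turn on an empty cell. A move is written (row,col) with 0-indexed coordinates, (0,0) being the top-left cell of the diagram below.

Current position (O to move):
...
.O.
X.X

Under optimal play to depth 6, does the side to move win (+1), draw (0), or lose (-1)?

value(.../.O./X.X, O) = +1

ply 1, O at .../.O./X.X | (0,0)=+1→O../.O./X.X*; (0,1)=+1→.O./.O./X.X; (0,2)=-1→..O/.O./X.X; (1,0)=+1→.../OO./X.X; (1,2)=-1→.../.OO/X.X; (2,1)=-1→.../.O./XOX
ply 2, X at O../.O./X.X | (0,1)=-1→OX./.O./X.X*; (0,2)=-1→O.X/.O./X.X; (1,0)=-1→O../XO./X.X; (1,2)=-1→O../.OX/X.X; (2,1)=-1→O../.O./XXX
ply 3, O at OX./.O./X.X | (0,2)=-1→OXO/.O./X.X; (1,0)=+1→OX./OO./X.X*; (1,2)=-1→OX./.OO/X.X; (2,1)=-1→OX./.O./XOX
ply 4, X at OX./OO./X.X | (0,2)=-1→OXX/OO./X.X*; (1,2)=-1→OX./OOX/X.X; (2,1)=-1→OX./OO./XXX
ply 5, O at OXX/OO./X.X | (1,2)=+1→OXX/OOO/X.X*; (2,1)=-1→OXX/OO./XOX
ply 6: OXX/OOO/X.X is terminal -1 (X); from .../.O./X.X depth 6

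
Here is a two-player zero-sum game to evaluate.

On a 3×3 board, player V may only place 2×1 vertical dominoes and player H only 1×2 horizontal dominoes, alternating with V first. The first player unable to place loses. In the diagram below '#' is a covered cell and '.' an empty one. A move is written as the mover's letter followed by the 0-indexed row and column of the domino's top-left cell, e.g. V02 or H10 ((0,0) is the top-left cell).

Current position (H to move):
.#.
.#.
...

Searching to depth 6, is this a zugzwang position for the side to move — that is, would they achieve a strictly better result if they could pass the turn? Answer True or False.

p1 H@[.#./.#./...]: H20[.#./.#./##.]-1* H21[.#./.#./.##]-1
p2 V@[.#./.#./##.]: V00[##./##./##.]+1* V02[.##/.##/##.]+1 V12[.#./.##/###]+1
p3 H@[##./##./##.] terminal -1; root [.#./.#./...] d6
suppose H passes — search the same position with V to move:
pass> p1 V@[.#./.#./...]: V00[##./##./...]+1* V02[.##/.##/...]+1 V10[.#./##./#..]+1 V12[.#./.##/..#]+1
pass> p2 H@[##./##./...]: H20[##./##./##.]-1* H21[##./##./.##]-1
pass> p3 V@[##./##./##.]: V02[###/###/##.]+1* V12[##./###/###]+1
pass> p4 H@[###/###/##.] terminal -1; root [.#./.#./...] d6
for H: play -1, pass -1

zugzwang(.#./.#./..., H) = False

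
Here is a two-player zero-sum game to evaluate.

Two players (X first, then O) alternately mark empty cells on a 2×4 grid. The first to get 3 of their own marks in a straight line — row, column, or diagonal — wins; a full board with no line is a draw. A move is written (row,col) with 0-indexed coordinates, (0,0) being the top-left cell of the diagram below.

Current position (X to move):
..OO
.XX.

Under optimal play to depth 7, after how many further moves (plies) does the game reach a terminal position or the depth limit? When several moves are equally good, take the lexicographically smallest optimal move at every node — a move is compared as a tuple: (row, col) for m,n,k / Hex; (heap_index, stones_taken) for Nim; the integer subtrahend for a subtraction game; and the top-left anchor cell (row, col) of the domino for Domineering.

PV length from [..OO/.XX.]: 3 plies

ply 1, X at ..OO/.XX. | (0,0)=-1→X.OO/.XX.; (0,1)=+1→.XOO/.XX.*; (1,0)=+1→..OO/XXX.; (1,3)=+1→..OO/.XXX
ply 2, O at .XOO/.XX. | (0,0)=-1→OXOO/.XX.*; (1,0)=-1→.XOO/OXX.; (1,3)=-1→.XOO/.XXO
ply 3, X at OXOO/.XX. | (1,0)=+1→OXOO/XXX.*; (1,3)=+1→OXOO/.XXX
ply 4: OXOO/XXX. is terminal -1 (O); from ..OO/.XX. depth 7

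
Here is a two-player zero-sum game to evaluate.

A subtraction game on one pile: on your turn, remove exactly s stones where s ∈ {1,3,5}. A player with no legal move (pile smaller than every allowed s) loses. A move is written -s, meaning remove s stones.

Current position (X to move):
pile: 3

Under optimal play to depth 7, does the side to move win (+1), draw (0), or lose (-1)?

ply 1, X at 3 | -1=+1→2*; -3=+1→0
ply 2, O at 2 | -1=-1→1*
ply 3, X at 1 | -1=+1→0*
ply 4: 0 is terminal -1 (O); from 3 depth 7

value(3, X) = +1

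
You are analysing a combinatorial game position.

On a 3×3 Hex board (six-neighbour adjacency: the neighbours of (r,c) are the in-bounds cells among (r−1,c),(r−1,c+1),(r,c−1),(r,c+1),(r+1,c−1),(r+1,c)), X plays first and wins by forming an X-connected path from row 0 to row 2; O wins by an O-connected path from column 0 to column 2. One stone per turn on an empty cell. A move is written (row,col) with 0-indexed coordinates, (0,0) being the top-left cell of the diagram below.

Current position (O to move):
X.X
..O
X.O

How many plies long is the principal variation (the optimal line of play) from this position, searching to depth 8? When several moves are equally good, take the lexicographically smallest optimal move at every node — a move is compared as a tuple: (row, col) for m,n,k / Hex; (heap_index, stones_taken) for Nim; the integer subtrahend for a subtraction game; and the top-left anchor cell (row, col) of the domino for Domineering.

PV length from [X.X/..O/X.O]: 2 plies

p1 O@[X.X/..O/X.O]: (0,1)[XOX/..O/X.O]-1* (1,0)[X.X/O.O/X.O]-1 (1,1)[X.X/.OO/X.O]-1 (2,1)[X.X/..O/XOO]-1
p2 X@[XOX/..O/X.O]: (1,0)[XOX/X.O/X.O]+1* (1,1)[XOX/.XO/X.O]+1 (2,1)[XOX/..O/XXO]+1
p3 O@[XOX/X.O/X.O] terminal -1; root [X.X/..O/X.O] d8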